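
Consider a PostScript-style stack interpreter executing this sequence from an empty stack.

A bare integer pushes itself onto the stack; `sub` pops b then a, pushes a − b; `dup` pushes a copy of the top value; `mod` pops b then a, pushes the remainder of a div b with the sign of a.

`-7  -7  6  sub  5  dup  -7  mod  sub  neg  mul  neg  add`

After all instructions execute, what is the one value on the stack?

-7  -> [-7]
-7  -> [-7, -7]
6   -> [-7, -7, 6]
sub -> [-7, -13]
5   -> [-7, -13, 5]
dup -> [-7, -13, 5, 5]
-7  -> [-7, -13, 5, 5, -7]
mod -> [-7, -13, 5, 5]
sub -> [-7, -13, 0]
neg -> [-7, -13, 0]
mul -> [-7, 0]
neg -> [-7, 0]
add -> [-7]

-7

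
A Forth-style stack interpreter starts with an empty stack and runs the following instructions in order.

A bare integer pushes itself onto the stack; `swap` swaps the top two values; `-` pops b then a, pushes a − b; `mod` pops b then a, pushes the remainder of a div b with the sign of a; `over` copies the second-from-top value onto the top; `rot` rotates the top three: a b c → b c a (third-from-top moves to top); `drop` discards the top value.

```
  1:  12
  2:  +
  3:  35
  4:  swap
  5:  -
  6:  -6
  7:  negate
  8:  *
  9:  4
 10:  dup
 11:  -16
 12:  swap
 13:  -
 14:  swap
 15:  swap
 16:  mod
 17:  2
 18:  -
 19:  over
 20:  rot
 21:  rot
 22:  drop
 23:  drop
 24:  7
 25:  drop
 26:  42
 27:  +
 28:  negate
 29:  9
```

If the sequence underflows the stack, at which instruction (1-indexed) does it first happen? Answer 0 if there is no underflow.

12 : 12
+  — needs 2 operands, stack has 1 → underflow

2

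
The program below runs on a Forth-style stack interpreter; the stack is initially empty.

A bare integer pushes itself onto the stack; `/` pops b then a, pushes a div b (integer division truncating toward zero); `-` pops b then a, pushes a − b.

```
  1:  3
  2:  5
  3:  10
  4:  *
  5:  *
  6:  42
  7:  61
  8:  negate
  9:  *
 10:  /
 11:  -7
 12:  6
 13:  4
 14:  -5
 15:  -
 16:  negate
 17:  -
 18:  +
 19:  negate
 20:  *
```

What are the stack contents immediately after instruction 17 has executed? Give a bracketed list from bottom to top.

3      : 3
5      : 3 5
10     : 3 5 10
*      : 3 50
*      : 150
42     : 150 42
61     : 150 42 61
negate : 150 42 -61
*      : 150 -2562
/      : 0
-7     : 0 -7
6      : 0 -7 6
4      : 0 -7 6 4
-5     : 0 -7 6 4 -5
-      : 0 -7 6 9
negate : 0 -7 6 -9
-      : 0 -7 15

[0, -7, 15]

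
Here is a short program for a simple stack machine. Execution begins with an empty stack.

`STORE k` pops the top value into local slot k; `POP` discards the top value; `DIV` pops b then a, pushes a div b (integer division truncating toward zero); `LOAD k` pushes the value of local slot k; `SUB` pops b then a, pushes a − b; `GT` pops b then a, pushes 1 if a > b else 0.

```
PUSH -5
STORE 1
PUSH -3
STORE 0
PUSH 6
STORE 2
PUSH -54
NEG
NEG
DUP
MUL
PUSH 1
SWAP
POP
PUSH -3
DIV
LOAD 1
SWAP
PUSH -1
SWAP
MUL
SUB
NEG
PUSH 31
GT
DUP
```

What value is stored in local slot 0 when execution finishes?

PUSH -5   -5
STORE 1   (empty)
PUSH -3   -3
STORE 0   (empty)
PUSH 6    6
STORE 2   (empty)
PUSH -54  -54
NEG       54
NEG       -54
DUP       -54 -54
MUL       2916
PUSH 1    2916 1
SWAP      1 2916
POP       1
PUSH -3   1 -3
DIV       0
LOAD 1    0 -5
SWAP      -5 0
PUSH -1   -5 0 -1
SWAP      -5 -1 0
MUL       -5 0
SUB       -5
NEG       5
PUSH 31   5 31
GT        0
DUP       0 0

-3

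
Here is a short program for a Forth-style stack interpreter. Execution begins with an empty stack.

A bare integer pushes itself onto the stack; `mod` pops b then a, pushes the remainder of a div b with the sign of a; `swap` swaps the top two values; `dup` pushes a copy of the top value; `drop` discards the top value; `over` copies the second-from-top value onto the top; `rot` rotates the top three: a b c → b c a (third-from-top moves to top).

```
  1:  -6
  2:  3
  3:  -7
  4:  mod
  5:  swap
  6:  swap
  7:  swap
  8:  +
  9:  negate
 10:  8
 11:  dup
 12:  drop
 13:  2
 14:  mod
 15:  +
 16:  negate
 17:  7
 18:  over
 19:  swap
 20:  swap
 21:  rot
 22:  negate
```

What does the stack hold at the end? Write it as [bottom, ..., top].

[7, -3, 3]

-6     → [-6]
3      → [-6, 3]
-7     → [-6, 3, -7]
mod    → [-6, 3]
swap   → [3, -6]
swap   → [-6, 3]
swap   → [3, -6]
+      → [-3]
negate → [3]
8      → [3, 8]
dup    → [3, 8, 8]
drop   → [3, 8]
2      → [3, 8, 2]
mod    → [3, 0]
+      → [3]
negate → [-3]
7      → [-3, 7]
over   → [-3, 7, -3]
swap   → [-3, -3, 7]
swap   → [-3, 7, -3]
rot    → [7, -3, -3]
negate → [7, -3, 3]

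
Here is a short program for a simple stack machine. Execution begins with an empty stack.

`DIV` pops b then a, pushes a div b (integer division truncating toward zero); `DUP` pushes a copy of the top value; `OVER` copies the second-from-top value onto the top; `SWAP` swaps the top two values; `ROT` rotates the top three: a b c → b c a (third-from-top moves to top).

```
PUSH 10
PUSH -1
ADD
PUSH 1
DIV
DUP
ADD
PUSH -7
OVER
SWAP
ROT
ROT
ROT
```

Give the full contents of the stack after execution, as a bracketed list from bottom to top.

PUSH 10  [10]
PUSH -1  [10, -1]
ADD      [9]
PUSH 1   [9, 1]
DIV      [9]
DUP      [9, 9]
ADD      [18]
PUSH -7  [18, -7]
OVER     [18, -7, 18]
SWAP     [18, 18, -7]
ROT      [18, -7, 18]
ROT      [-7, 18, 18]
ROT      [18, 18, -7]

[18, 18, -7]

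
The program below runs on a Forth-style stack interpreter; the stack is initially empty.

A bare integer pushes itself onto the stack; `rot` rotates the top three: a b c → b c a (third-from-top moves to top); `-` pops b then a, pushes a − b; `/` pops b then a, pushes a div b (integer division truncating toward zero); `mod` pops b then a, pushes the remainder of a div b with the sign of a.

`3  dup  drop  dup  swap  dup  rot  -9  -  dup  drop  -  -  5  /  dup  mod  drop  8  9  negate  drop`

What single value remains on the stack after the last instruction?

3      : 3
dup    : 3 3
drop   : 3
dup    : 3 3
swap   : 3 3
dup    : 3 3 3
rot    : 3 3 3
-9     : 3 3 3 -9
-      : 3 3 12
dup    : 3 3 12 12
drop   : 3 3 12
-      : 3 -9
-      : 12
5      : 12 5
/      : 2
dup    : 2 2
mod    : 0
drop   : (empty)
8      : 8
9      : 8 9
negate : 8 -9
drop   : 8

8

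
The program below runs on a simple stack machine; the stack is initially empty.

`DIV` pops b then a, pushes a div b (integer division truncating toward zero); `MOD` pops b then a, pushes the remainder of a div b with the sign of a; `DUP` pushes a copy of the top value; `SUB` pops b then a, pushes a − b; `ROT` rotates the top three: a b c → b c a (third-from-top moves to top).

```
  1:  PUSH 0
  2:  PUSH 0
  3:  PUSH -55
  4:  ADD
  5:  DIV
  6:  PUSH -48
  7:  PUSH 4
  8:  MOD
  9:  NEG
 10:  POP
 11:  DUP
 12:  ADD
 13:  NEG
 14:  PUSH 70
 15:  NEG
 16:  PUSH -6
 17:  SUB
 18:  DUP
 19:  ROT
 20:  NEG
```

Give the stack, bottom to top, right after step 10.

PUSH 0    [0]
PUSH 0    [0, 0]
PUSH -55  [0, 0, -55]
ADD       [0, -55]
DIV       [0]
PUSH -48  [0, -48]
PUSH 4    [0, -48, 4]
MOD       [0, 0]
NEG       [0, 0]
POP       [0]

[0]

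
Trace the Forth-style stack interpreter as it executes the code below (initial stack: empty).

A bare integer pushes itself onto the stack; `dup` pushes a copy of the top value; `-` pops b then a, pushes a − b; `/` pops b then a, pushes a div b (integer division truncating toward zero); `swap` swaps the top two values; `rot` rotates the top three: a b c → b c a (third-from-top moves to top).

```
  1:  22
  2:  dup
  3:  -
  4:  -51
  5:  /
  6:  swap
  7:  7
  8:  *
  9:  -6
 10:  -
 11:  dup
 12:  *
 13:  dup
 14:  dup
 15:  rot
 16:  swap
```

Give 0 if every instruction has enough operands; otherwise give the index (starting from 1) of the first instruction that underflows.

22  → [22]
dup → [22, 22]
-   → [0]
-51 → [0, -51]
/   → [0]
swap  — needs 2 operands, stack has 1 → underflow

6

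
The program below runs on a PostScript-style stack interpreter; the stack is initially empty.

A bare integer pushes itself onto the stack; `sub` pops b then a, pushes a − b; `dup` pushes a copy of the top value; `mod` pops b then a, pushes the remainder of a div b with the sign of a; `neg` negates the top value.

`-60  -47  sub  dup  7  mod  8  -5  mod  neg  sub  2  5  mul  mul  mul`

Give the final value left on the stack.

390

-60 → [-60]
-47 → [-60, -47]
sub → [-13]
dup → [-13, -13]
7   → [-13, -13, 7]
mod → [-13, -6]
8   → [-13, -6, 8]
-5  → [-13, -6, 8, -5]
mod → [-13, -6, 3]
neg → [-13, -6, -3]
sub → [-13, -3]
2   → [-13, -3, 2]
5   → [-13, -3, 2, 5]
mul → [-13, -3, 10]
mul → [-13, -30]
mul → [390]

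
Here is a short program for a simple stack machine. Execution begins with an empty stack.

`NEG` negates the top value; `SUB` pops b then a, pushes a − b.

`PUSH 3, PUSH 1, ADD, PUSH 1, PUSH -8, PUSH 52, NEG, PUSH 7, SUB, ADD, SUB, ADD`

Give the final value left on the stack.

PUSH 3  -> [3]
PUSH 1  -> [3, 1]
ADD     -> [4]
PUSH 1  -> [4, 1]
PUSH -8 -> [4, 1, -8]
PUSH 52 -> [4, 1, -8, 52]
NEG     -> [4, 1, -8, -52]
PUSH 7  -> [4, 1, -8, -52, 7]
SUB     -> [4, 1, -8, -59]
ADD     -> [4, 1, -67]
SUB     -> [4, 68]
ADD     -> [72]

72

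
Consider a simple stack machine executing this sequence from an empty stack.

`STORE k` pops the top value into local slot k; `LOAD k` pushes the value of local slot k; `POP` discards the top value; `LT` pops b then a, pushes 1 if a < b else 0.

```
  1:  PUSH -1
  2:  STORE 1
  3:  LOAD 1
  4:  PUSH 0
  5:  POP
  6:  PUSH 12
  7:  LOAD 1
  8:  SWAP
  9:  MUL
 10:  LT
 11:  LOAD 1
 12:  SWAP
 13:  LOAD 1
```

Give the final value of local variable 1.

-1

PUSH -1 → [-1]
STORE 1 → []
LOAD 1  → [-1]
PUSH 0  → [-1, 0]
POP     → [-1]
PUSH 12 → [-1, 12]
LOAD 1  → [-1, 12, -1]
SWAP    → [-1, -1, 12]
MUL     → [-1, -12]
LT      → [0]
LOAD 1  → [0, -1]
SWAP    → [-1, 0]
LOAD 1  → [-1, 0, -1]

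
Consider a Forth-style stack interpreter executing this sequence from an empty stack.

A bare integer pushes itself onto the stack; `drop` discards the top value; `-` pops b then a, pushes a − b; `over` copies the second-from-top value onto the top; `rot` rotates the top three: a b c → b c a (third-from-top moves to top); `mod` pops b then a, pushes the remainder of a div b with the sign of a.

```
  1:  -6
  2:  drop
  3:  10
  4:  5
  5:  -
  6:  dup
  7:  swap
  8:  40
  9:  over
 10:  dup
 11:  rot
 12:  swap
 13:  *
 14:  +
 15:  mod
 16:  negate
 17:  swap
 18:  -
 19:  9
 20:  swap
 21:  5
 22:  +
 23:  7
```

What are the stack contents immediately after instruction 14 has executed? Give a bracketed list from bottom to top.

[5, 5, 205]

-6   → [-6]
drop → []
10   → [10]
5    → [10, 5]
-    → [5]
dup  → [5, 5]
swap → [5, 5]
40   → [5, 5, 40]
over → [5, 5, 40, 5]
dup  → [5, 5, 40, 5, 5]
rot  → [5, 5, 5, 5, 40]
swap → [5, 5, 5, 40, 5]
*    → [5, 5, 5, 200]
+    → [5, 5, 205]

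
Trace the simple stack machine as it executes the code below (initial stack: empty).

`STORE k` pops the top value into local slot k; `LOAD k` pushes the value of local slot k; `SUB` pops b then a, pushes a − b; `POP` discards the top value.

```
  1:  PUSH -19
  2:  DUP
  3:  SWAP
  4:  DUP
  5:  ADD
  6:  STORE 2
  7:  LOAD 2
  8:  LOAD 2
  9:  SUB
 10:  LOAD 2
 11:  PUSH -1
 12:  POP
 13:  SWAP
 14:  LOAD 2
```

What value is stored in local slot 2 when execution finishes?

PUSH -19  [-19]
DUP       [-19, -19]
SWAP      [-19, -19]
DUP       [-19, -19, -19]
ADD       [-19, -38]
STORE 2   [-19]
LOAD 2    [-19, -38]
LOAD 2    [-19, -38, -38]
SUB       [-19, 0]
LOAD 2    [-19, 0, -38]
PUSH -1   [-19, 0, -38, -1]
POP       [-19, 0, -38]
SWAP      [-19, -38, 0]
LOAD 2    [-19, -38, 0, -38]

-38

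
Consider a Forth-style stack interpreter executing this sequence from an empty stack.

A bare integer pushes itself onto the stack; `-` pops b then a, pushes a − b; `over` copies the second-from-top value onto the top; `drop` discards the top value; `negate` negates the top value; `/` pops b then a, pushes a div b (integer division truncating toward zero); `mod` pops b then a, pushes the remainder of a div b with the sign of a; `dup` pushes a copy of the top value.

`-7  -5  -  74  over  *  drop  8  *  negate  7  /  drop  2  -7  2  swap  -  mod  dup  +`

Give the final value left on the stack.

4

-7     → -7
-5     → -7 -5
-      → -2
74     → -2 74
over   → -2 74 -2
*      → -2 -148
drop   → -2
8      → -2 8
*      → -16
negate → 16
7      → 16 7
/      → 2
drop   → (empty)
2      → 2
-7     → 2 -7
2      → 2 -7 2
swap   → 2 2 -7
-      → 2 9
mod    → 2
dup    → 2 2
+      → 4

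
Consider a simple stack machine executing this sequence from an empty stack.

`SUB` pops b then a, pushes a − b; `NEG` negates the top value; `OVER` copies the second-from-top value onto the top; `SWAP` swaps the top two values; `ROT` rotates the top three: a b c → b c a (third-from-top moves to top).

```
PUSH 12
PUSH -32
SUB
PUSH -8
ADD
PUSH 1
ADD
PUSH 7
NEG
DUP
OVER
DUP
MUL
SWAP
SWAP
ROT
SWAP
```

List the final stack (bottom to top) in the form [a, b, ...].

[37, -7, -7, 49]

PUSH 12  → [12]
PUSH -32 → [12, -32]
SUB      → [44]
PUSH -8  → [44, -8]
ADD      → [36]
PUSH 1   → [36, 1]
ADD      → [37]
PUSH 7   → [37, 7]
NEG      → [37, -7]
DUP      → [37, -7, -7]
OVER     → [37, -7, -7, -7]
DUP      → [37, -7, -7, -7, -7]
MUL      → [37, -7, -7, 49]
SWAP     → [37, -7, 49, -7]
SWAP     → [37, -7, -7, 49]
ROT      → [37, -7, 49, -7]
SWAP     → [37, -7, -7, 49]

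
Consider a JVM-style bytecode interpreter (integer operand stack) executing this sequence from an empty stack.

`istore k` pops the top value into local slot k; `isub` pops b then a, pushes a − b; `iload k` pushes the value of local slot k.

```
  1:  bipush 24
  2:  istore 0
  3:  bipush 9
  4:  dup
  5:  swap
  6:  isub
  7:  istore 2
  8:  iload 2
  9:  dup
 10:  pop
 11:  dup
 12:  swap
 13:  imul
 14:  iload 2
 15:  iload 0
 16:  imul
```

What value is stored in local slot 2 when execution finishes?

0

bipush 24 -> [24]
istore 0  -> []
bipush 9  -> [9]
dup       -> [9, 9]
swap      -> [9, 9]
isub      -> [0]
istore 2  -> []
iload 2   -> [0]
dup       -> [0, 0]
pop       -> [0]
dup       -> [0, 0]
swap      -> [0, 0]
imul      -> [0]
iload 2   -> [0, 0]
iload 0   -> [0, 0, 24]
imul      -> [0, 0]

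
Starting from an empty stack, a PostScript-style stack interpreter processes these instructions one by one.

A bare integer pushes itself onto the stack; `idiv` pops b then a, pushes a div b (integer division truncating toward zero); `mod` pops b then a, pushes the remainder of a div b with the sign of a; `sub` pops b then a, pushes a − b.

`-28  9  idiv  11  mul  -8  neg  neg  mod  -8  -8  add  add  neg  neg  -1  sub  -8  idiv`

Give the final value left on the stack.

2

-28  : -28
9    : -28 9
idiv : -3
11   : -3 11
mul  : -33
-8   : -33 -8
neg  : -33 8
neg  : -33 -8
mod  : -1
-8   : -1 -8
-8   : -1 -8 -8
add  : -1 -16
add  : -17
neg  : 17
neg  : -17
-1   : -17 -1
sub  : -16
-8   : -16 -8
idiv : 2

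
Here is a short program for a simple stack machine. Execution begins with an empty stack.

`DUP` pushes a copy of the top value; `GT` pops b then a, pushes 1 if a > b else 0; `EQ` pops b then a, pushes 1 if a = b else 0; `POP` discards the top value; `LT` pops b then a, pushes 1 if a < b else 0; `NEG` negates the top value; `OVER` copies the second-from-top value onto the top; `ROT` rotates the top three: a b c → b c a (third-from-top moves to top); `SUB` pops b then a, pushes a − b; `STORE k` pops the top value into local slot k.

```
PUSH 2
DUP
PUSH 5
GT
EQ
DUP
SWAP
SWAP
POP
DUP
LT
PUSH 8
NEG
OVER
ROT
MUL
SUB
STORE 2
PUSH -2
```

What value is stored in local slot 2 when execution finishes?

PUSH 2   [2]
DUP      [2, 2]
PUSH 5   [2, 2, 5]
GT       [2, 0]
EQ       [0]
DUP      [0, 0]
SWAP     [0, 0]
SWAP     [0, 0]
POP      [0]
DUP      [0, 0]
LT       [0]
PUSH 8   [0, 8]
NEG      [0, -8]
OVER     [0, -8, 0]
ROT      [-8, 0, 0]
MUL      [-8, 0]
SUB      [-8]
STORE 2  []
PUSH -2  [-2]

-8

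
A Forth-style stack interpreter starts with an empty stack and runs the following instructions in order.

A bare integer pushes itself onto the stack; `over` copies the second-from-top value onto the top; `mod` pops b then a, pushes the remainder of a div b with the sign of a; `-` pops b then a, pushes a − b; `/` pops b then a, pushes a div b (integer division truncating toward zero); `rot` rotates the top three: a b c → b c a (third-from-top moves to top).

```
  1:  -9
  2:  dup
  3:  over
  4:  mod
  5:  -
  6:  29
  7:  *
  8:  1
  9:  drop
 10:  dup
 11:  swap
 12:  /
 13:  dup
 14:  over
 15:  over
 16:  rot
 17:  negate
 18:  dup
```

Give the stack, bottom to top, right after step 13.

[1, 1]

-9   → [-9]
dup  → [-9, -9]
over → [-9, -9, -9]
mod  → [-9, 0]
-    → [-9]
29   → [-9, 29]
*    → [-261]
1    → [-261, 1]
drop → [-261]
dup  → [-261, -261]
swap → [-261, -261]
/    → [1]
dup  → [1, 1]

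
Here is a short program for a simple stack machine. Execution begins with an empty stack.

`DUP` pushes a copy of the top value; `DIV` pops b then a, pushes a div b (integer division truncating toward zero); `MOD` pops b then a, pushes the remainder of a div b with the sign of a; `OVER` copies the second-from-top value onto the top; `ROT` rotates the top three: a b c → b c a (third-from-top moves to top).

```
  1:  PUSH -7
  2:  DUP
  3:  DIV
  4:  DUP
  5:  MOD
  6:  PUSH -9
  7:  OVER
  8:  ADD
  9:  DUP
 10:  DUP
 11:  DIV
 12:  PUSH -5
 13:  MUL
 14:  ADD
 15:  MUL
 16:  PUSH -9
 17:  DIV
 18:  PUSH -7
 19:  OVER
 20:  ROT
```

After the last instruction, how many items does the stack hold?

3

PUSH -7 : -7
DUP     : -7 -7
DIV     : 1
DUP     : 1 1
MOD     : 0
PUSH -9 : 0 -9
OVER    : 0 -9 0
ADD     : 0 -9
DUP     : 0 -9 -9
DUP     : 0 -9 -9 -9
DIV     : 0 -9 1
PUSH -5 : 0 -9 1 -5
MUL     : 0 -9 -5
ADD     : 0 -14
MUL     : 0
PUSH -9 : 0 -9
DIV     : 0
PUSH -7 : 0 -7
OVER    : 0 -7 0
ROT     : -7 0 0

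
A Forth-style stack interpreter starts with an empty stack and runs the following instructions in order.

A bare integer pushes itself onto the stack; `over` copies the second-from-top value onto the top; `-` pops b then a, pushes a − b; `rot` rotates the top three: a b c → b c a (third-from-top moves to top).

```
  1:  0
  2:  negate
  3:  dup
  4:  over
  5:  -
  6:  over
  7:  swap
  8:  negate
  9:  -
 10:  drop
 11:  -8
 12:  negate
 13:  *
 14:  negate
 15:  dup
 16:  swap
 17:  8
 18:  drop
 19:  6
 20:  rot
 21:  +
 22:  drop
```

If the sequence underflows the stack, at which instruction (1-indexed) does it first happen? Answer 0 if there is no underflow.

0

0      → [0]
negate → [0]
dup    → [0, 0]
over   → [0, 0, 0]
-      → [0, 0]
over   → [0, 0, 0]
swap   → [0, 0, 0]
negate → [0, 0, 0]
-      → [0, 0]
drop   → [0]
-8     → [0, -8]
negate → [0, 8]
*      → [0]
negate → [0]
dup    → [0, 0]
swap   → [0, 0]
8      → [0, 0, 8]
drop   → [0, 0]
6      → [0, 0, 6]
rot    → [0, 6, 0]
+      → [0, 6]
drop   → [0]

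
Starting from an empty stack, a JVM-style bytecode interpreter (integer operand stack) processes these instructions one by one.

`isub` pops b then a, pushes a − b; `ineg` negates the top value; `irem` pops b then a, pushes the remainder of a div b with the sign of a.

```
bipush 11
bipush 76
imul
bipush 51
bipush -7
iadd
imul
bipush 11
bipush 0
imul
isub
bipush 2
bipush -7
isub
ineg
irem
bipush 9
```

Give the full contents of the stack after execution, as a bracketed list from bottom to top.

bipush 11 : 11
bipush 76 : 11 76
imul      : 836
bipush 51 : 836 51
bipush -7 : 836 51 -7
iadd      : 836 44
imul      : 36784
bipush 11 : 36784 11
bipush 0  : 36784 11 0
imul      : 36784 0
isub      : 36784
bipush 2  : 36784 2
bipush -7 : 36784 2 -7
isub      : 36784 9
ineg      : 36784 -9
irem      : 1
bipush 9  : 1 9

[1, 9]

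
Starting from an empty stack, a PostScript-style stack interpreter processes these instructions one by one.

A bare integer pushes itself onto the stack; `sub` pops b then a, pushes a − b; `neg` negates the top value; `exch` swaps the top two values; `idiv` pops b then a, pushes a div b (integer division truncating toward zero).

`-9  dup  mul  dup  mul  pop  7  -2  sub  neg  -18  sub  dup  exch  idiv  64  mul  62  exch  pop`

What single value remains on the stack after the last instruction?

-9    -9
dup   -9 -9
mul   81
dup   81 81
mul   6561
pop   (empty)
7     7
-2    7 -2
sub   9
neg   -9
-18   -9 -18
sub   9
dup   9 9
exch  9 9
idiv  1
64    1 64
mul   64
62    64 62
exch  62 64
pop   62

62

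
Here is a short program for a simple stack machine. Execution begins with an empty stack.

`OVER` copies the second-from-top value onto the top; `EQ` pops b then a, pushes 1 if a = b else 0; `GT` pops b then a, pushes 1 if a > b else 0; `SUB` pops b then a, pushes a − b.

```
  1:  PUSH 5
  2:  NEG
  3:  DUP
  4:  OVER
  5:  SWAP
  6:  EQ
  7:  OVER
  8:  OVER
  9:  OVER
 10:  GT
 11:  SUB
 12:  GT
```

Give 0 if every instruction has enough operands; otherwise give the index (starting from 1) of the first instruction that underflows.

PUSH 5  [5]
NEG     [-5]
DUP     [-5, -5]
OVER    [-5, -5, -5]
SWAP    [-5, -5, -5]
EQ      [-5, 1]
OVER    [-5, 1, -5]
OVER    [-5, 1, -5, 1]
OVER    [-5, 1, -5, 1, -5]
GT      [-5, 1, -5, 1]
SUB     [-5, 1, -6]
GT      [-5, 1]

0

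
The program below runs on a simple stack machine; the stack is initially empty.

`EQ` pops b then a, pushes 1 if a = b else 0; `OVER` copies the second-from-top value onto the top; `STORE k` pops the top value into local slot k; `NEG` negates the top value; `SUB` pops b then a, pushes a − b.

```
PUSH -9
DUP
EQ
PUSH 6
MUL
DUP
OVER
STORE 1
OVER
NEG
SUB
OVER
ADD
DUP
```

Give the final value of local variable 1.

6

PUSH -9 -> [-9]
DUP     -> [-9, -9]
EQ      -> [1]
PUSH 6  -> [1, 6]
MUL     -> [6]
DUP     -> [6, 6]
OVER    -> [6, 6, 6]
STORE 1 -> [6, 6]
OVER    -> [6, 6, 6]
NEG     -> [6, 6, -6]
SUB     -> [6, 12]
OVER    -> [6, 12, 6]
ADD     -> [6, 18]
DUP     -> [6, 18, 18]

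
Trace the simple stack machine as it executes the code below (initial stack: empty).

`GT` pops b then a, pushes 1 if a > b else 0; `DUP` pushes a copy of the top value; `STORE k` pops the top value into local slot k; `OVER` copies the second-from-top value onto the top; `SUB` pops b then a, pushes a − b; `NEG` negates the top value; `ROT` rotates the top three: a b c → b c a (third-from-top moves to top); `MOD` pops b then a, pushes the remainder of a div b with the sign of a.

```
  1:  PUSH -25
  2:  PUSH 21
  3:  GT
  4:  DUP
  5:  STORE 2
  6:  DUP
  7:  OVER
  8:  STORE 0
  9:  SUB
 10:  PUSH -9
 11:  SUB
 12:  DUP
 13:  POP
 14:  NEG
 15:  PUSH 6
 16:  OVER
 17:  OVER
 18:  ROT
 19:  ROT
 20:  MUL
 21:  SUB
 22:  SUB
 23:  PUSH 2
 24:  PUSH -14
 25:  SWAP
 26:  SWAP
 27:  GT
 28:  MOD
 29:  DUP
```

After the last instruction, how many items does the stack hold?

2

PUSH -25  [-25]
PUSH 21   [-25, 21]
GT        [0]
DUP       [0, 0]
STORE 2   [0]
DUP       [0, 0]
OVER      [0, 0, 0]
STORE 0   [0, 0]
SUB       [0]
PUSH -9   [0, -9]
SUB       [9]
DUP       [9, 9]
POP       [9]
NEG       [-9]
PUSH 6    [-9, 6]
OVER      [-9, 6, -9]
OVER      [-9, 6, -9, 6]
ROT       [-9, -9, 6, 6]
ROT       [-9, 6, 6, -9]
MUL       [-9, 6, -54]
SUB       [-9, 60]
SUB       [-69]
PUSH 2    [-69, 2]
PUSH -14  [-69, 2, -14]
SWAP      [-69, -14, 2]
SWAP      [-69, 2, -14]
GT        [-69, 1]
MOD       [0]
DUP       [0, 0]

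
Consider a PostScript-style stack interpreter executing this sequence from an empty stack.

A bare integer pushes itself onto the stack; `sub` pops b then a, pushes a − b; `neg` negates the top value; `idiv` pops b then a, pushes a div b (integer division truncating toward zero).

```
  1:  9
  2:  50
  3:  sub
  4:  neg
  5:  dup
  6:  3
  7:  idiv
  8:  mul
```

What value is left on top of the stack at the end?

533

9    -> 9
50   -> 9 50
sub  -> -41
neg  -> 41
dup  -> 41 41
3    -> 41 41 3
idiv -> 41 13
mul  -> 533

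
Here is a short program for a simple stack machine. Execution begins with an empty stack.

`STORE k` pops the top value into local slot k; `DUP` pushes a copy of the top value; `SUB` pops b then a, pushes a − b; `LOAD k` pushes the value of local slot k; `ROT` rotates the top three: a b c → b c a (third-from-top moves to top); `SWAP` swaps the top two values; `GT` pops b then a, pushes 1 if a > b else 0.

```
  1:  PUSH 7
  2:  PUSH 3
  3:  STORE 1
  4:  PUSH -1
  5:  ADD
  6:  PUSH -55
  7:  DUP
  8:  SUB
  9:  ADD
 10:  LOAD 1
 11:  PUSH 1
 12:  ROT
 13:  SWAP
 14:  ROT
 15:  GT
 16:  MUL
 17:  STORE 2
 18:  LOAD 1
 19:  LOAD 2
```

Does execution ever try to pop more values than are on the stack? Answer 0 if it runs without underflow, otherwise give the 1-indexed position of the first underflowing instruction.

PUSH 7   : [7]
PUSH 3   : [7, 3]
STORE 1  : [7]
PUSH -1  : [7, -1]
ADD      : [6]
PUSH -55 : [6, -55]
DUP      : [6, -55, -55]
SUB      : [6, 0]
ADD      : [6]
LOAD 1   : [6, 3]
PUSH 1   : [6, 3, 1]
ROT      : [3, 1, 6]
SWAP     : [3, 6, 1]
ROT      : [6, 1, 3]
GT       : [6, 0]
MUL      : [0]
STORE 2  : []
LOAD 1   : [3]
LOAD 2   : [3, 0]

0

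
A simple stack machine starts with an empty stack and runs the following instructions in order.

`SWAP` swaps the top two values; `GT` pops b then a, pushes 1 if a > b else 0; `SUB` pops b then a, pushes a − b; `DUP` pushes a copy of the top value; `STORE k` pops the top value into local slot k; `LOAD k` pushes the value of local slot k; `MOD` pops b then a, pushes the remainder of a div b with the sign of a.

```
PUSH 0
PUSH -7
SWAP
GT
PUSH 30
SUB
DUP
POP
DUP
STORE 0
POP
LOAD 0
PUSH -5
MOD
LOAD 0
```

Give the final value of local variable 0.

-30

PUSH 0   [0]
PUSH -7  [0, -7]
SWAP     [-7, 0]
GT       [0]
PUSH 30  [0, 30]
SUB      [-30]
DUP      [-30, -30]
POP      [-30]
DUP      [-30, -30]
STORE 0  [-30]
POP      []
LOAD 0   [-30]
PUSH -5  [-30, -5]
MOD      [0]
LOAD 0   [0, -30]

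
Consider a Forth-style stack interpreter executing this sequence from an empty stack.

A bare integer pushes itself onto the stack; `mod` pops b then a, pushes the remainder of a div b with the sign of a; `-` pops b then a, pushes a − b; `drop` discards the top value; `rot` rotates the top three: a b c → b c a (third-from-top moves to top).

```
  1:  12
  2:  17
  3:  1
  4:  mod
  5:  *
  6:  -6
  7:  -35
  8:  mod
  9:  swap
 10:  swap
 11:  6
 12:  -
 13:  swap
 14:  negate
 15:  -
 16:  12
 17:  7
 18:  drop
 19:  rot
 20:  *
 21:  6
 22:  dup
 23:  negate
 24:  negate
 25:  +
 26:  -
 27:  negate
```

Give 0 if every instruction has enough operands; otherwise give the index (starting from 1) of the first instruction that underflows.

19

12     → 12
17     → 12 17
1      → 12 17 1
mod    → 12 0
*      → 0
-6     → 0 -6
-35    → 0 -6 -35
mod    → 0 -6
swap   → -6 0
swap   → 0 -6
6      → 0 -6 6
-      → 0 -12
swap   → -12 0
negate → -12 0
-      → -12
12     → -12 12
7      → -12 12 7
drop   → -12 12
rot  — needs 3 operands, stack has 2 → underflow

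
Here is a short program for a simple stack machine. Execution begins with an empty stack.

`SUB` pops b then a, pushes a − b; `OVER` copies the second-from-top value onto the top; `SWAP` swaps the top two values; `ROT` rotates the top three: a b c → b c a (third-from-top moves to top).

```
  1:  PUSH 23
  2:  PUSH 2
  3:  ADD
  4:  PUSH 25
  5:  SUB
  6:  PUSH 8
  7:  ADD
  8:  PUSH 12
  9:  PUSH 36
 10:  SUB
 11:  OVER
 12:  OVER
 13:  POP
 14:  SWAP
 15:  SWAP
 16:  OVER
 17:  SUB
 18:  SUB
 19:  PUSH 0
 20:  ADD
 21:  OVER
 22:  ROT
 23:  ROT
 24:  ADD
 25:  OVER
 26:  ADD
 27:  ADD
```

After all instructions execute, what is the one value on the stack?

-32

PUSH 23 : 23
PUSH 2  : 23 2
ADD     : 25
PUSH 25 : 25 25
SUB     : 0
PUSH 8  : 0 8
ADD     : 8
PUSH 12 : 8 12
PUSH 36 : 8 12 36
SUB     : 8 -24
OVER    : 8 -24 8
OVER    : 8 -24 8 -24
POP     : 8 -24 8
SWAP    : 8 8 -24
SWAP    : 8 -24 8
OVER    : 8 -24 8 -24
SUB     : 8 -24 32
SUB     : 8 -56
PUSH 0  : 8 -56 0
ADD     : 8 -56
OVER    : 8 -56 8
ROT     : -56 8 8
ROT     : 8 8 -56
ADD     : 8 -48
OVER    : 8 -48 8
ADD     : 8 -40
ADD     : -32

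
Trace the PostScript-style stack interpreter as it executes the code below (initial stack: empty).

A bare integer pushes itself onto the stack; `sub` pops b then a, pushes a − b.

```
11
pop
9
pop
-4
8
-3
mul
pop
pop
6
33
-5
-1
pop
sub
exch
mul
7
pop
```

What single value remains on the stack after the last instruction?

11   → 11
pop  → (empty)
9    → 9
pop  → (empty)
-4   → -4
8    → -4 8
-3   → -4 8 -3
mul  → -4 -24
pop  → -4
pop  → (empty)
6    → 6
33   → 6 33
-5   → 6 33 -5
-1   → 6 33 -5 -1
pop  → 6 33 -5
sub  → 6 38
exch → 38 6
mul  → 228
7    → 228 7
pop  → 228

228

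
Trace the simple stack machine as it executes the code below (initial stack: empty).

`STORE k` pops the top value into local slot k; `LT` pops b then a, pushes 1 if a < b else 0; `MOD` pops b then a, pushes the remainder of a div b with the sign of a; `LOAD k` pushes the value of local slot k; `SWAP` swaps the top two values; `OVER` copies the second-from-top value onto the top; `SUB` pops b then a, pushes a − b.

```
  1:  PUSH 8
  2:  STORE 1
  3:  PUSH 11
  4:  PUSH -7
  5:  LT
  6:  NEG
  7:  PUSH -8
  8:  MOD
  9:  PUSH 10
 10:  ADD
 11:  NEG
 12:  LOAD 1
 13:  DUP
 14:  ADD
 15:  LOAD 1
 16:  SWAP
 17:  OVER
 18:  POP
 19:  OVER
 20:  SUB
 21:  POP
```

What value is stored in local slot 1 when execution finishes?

PUSH 8  : [8]
STORE 1 : []
PUSH 11 : [11]
PUSH -7 : [11, -7]
LT      : [0]
NEG     : [0]
PUSH -8 : [0, -8]
MOD     : [0]
PUSH 10 : [0, 10]
ADD     : [10]
NEG     : [-10]
LOAD 1  : [-10, 8]
DUP     : [-10, 8, 8]
ADD     : [-10, 16]
LOAD 1  : [-10, 16, 8]
SWAP    : [-10, 8, 16]
OVER    : [-10, 8, 16, 8]
POP     : [-10, 8, 16]
OVER    : [-10, 8, 16, 8]
SUB     : [-10, 8, 8]
POP     : [-10, 8]

8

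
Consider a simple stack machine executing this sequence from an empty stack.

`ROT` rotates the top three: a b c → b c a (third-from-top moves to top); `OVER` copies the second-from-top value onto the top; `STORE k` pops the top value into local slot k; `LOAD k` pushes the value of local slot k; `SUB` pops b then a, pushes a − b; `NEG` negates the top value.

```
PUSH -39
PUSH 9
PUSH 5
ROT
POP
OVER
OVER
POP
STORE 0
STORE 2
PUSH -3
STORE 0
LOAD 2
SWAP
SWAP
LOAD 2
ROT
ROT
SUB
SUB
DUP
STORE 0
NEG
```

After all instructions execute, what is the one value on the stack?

PUSH -39 -> [-39]
PUSH 9   -> [-39, 9]
PUSH 5   -> [-39, 9, 5]
ROT      -> [9, 5, -39]
POP      -> [9, 5]
OVER     -> [9, 5, 9]
OVER     -> [9, 5, 9, 5]
POP      -> [9, 5, 9]
STORE 0  -> [9, 5]
STORE 2  -> [9]
PUSH -3  -> [9, -3]
STORE 0  -> [9]
LOAD 2   -> [9, 5]
SWAP     -> [5, 9]
SWAP     -> [9, 5]
LOAD 2   -> [9, 5, 5]
ROT      -> [5, 5, 9]
ROT      -> [5, 9, 5]
SUB      -> [5, 4]
SUB      -> [1]
DUP      -> [1, 1]
STORE 0  -> [1]
NEG      -> [-1]

-1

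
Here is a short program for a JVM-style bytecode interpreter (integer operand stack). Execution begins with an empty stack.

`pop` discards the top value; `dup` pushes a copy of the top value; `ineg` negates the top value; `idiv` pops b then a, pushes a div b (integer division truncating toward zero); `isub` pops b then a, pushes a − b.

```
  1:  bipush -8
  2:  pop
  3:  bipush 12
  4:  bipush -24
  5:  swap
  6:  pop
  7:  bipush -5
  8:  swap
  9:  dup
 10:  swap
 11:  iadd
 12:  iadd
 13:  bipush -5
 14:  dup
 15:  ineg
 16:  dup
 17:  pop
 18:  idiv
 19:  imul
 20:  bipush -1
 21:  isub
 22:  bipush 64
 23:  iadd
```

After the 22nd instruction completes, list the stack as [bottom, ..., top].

bipush -8  -> [-8]
pop        -> []
bipush 12  -> [12]
bipush -24 -> [12, -24]
swap       -> [-24, 12]
pop        -> [-24]
bipush -5  -> [-24, -5]
swap       -> [-5, -24]
dup        -> [-5, -24, -24]
swap       -> [-5, -24, -24]
iadd       -> [-5, -48]
iadd       -> [-53]
bipush -5  -> [-53, -5]
dup        -> [-53, -5, -5]
ineg       -> [-53, -5, 5]
dup        -> [-53, -5, 5, 5]
pop        -> [-53, -5, 5]
idiv       -> [-53, -1]
imul       -> [53]
bipush -1  -> [53, -1]
isub       -> [54]
bipush 64  -> [54, 64]

[54, 64]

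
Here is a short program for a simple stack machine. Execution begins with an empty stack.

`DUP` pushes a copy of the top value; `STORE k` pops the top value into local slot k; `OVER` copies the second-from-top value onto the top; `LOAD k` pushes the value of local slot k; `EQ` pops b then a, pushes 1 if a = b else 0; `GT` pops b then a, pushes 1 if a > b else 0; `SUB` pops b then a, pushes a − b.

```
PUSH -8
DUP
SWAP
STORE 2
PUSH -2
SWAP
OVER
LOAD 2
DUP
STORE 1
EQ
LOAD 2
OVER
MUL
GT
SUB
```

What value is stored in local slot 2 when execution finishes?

PUSH -8 : -8
DUP     : -8 -8
SWAP    : -8 -8
STORE 2 : -8
PUSH -2 : -8 -2
SWAP    : -2 -8
OVER    : -2 -8 -2
LOAD 2  : -2 -8 -2 -8
DUP     : -2 -8 -2 -8 -8
STORE 1 : -2 -8 -2 -8
EQ      : -2 -8 0
LOAD 2  : -2 -8 0 -8
OVER    : -2 -8 0 -8 0
MUL     : -2 -8 0 0
GT      : -2 -8 0
SUB     : -2 -8

-8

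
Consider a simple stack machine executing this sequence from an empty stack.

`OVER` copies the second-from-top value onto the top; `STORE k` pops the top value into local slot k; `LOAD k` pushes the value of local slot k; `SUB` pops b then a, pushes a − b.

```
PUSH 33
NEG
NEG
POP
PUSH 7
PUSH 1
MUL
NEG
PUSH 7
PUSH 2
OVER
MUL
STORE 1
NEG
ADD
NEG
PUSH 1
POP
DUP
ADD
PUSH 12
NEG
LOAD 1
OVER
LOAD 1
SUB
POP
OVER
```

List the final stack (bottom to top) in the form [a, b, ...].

PUSH 33  [33]
NEG      [-33]
NEG      [33]
POP      []
PUSH 7   [7]
PUSH 1   [7, 1]
MUL      [7]
NEG      [-7]
PUSH 7   [-7, 7]
PUSH 2   [-7, 7, 2]
OVER     [-7, 7, 2, 7]
MUL      [-7, 7, 14]
STORE 1  [-7, 7]
NEG      [-7, -7]
ADD      [-14]
NEG      [14]
PUSH 1   [14, 1]
POP      [14]
DUP      [14, 14]
ADD      [28]
PUSH 12  [28, 12]
NEG      [28, -12]
LOAD 1   [28, -12, 14]
OVER     [28, -12, 14, -12]
LOAD 1   [28, -12, 14, -12, 14]
SUB      [28, -12, 14, -26]
POP      [28, -12, 14]
OVER     [28, -12, 14, -12]

[28, -12, 14, -12]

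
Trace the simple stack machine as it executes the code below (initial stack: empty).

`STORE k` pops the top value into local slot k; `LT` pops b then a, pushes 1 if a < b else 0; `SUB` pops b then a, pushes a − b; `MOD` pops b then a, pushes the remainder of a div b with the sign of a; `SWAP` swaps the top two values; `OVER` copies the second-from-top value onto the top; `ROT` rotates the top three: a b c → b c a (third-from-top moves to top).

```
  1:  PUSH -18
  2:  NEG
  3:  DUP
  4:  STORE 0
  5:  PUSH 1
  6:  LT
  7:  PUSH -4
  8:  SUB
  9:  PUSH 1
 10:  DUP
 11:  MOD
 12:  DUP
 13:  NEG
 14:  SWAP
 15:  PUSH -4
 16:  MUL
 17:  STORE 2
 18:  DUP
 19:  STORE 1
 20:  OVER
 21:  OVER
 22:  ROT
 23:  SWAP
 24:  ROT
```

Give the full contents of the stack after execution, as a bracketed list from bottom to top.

PUSH -18 -> [-18]
NEG      -> [18]
DUP      -> [18, 18]
STORE 0  -> [18]
PUSH 1   -> [18, 1]
LT       -> [0]
PUSH -4  -> [0, -4]
SUB      -> [4]
PUSH 1   -> [4, 1]
DUP      -> [4, 1, 1]
MOD      -> [4, 0]
DUP      -> [4, 0, 0]
NEG      -> [4, 0, 0]
SWAP     -> [4, 0, 0]
PUSH -4  -> [4, 0, 0, -4]
MUL      -> [4, 0, 0]
STORE 2  -> [4, 0]
DUP      -> [4, 0, 0]
STORE 1  -> [4, 0]
OVER     -> [4, 0, 4]
OVER     -> [4, 0, 4, 0]
ROT      -> [4, 4, 0, 0]
SWAP     -> [4, 4, 0, 0]
ROT      -> [4, 0, 0, 4]

[4, 0, 0, 4]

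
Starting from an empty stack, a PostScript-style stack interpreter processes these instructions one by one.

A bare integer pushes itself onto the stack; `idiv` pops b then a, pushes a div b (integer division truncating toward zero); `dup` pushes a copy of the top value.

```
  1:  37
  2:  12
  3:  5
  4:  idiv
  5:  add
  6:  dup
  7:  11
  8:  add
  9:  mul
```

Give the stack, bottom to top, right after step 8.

[39, 50]

37   -> 37
12   -> 37 12
5    -> 37 12 5
idiv -> 37 2
add  -> 39
dup  -> 39 39
11   -> 39 39 11
add  -> 39 50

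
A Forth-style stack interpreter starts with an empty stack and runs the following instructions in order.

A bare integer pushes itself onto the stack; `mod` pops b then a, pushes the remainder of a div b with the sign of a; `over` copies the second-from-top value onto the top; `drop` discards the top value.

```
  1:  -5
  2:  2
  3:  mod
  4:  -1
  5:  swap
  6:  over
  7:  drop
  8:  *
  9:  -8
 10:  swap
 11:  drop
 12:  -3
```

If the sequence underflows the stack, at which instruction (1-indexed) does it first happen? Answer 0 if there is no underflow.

0

-5   : -5
2    : -5 2
mod  : -1
-1   : -1 -1
swap : -1 -1
over : -1 -1 -1
drop : -1 -1
*    : 1
-8   : 1 -8
swap : -8 1
drop : -8
-3   : -8 -3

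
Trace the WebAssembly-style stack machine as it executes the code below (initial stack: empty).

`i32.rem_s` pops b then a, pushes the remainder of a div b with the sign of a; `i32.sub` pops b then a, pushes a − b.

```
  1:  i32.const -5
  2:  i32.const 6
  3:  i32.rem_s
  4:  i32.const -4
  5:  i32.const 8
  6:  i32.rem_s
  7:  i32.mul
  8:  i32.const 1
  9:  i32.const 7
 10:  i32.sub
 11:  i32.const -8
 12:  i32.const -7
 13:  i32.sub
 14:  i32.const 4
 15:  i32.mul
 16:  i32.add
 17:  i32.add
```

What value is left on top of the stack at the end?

10

i32.const -5 -> -5
i32.const 6  -> -5 6
i32.rem_s    -> -5
i32.const -4 -> -5 -4
i32.const 8  -> -5 -4 8
i32.rem_s    -> -5 -4
i32.mul      -> 20
i32.const 1  -> 20 1
i32.const 7  -> 20 1 7
i32.sub      -> 20 -6
i32.const -8 -> 20 -6 -8
i32.const -7 -> 20 -6 -8 -7
i32.sub      -> 20 -6 -1
i32.const 4  -> 20 -6 -1 4
i32.mul      -> 20 -6 -4
i32.add      -> 20 -10
i32.add      -> 10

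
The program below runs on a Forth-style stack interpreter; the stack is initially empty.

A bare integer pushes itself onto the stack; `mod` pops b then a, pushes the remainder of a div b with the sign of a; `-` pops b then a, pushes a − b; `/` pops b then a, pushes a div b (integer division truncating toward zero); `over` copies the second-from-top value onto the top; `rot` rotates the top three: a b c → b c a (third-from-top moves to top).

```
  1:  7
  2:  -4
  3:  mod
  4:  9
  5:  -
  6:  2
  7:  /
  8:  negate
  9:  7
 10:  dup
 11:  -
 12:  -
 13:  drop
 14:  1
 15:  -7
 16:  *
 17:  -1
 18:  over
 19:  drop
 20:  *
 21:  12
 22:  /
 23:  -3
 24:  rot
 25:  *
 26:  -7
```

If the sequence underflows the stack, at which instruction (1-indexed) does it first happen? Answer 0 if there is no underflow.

7      → [7]
-4     → [7, -4]
mod    → [3]
9      → [3, 9]
-      → [-6]
2      → [-6, 2]
/      → [-3]
negate → [3]
7      → [3, 7]
dup    → [3, 7, 7]
-      → [3, 0]
-      → [3]
drop   → []
1      → [1]
-7     → [1, -7]
*      → [-7]
-1     → [-7, -1]
over   → [-7, -1, -7]
drop   → [-7, -1]
*      → [7]
12     → [7, 12]
/      → [0]
-3     → [0, -3]
rot  — needs 3 operands, stack has 2 → underflow

24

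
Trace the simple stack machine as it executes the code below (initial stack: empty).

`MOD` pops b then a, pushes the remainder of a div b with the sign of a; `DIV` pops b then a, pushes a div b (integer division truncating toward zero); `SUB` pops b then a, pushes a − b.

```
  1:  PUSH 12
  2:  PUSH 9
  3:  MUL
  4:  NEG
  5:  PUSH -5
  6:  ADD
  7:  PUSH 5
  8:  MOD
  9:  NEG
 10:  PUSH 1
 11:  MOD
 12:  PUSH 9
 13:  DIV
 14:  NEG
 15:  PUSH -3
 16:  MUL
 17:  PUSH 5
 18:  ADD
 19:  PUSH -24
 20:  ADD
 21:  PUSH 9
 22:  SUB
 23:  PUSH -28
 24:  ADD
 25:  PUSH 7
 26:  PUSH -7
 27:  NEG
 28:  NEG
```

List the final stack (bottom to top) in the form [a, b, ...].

PUSH 12  → 12
PUSH 9   → 12 9
MUL      → 108
NEG      → -108
PUSH -5  → -108 -5
ADD      → -113
PUSH 5   → -113 5
MOD      → -3
NEG      → 3
PUSH 1   → 3 1
MOD      → 0
PUSH 9   → 0 9
DIV      → 0
NEG      → 0
PUSH -3  → 0 -3
MUL      → 0
PUSH 5   → 0 5
ADD      → 5
PUSH -24 → 5 -24
ADD      → -19
PUSH 9   → -19 9
SUB      → -28
PUSH -28 → -28 -28
ADD      → -56
PUSH 7   → -56 7
PUSH -7  → -56 7 -7
NEG      → -56 7 7
NEG      → -56 7 -7

[-56, 7, -7]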